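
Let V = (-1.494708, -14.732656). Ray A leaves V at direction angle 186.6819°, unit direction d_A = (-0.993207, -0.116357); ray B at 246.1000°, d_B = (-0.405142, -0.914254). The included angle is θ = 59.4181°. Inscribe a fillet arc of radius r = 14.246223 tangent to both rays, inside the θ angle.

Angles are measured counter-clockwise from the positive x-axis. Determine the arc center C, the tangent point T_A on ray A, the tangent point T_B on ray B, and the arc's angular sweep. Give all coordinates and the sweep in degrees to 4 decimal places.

bisector direction at 216.3910° = (-0.804988,-0.593292)
center distance |VC| = r/sin(θ/2) = 14.246223/sin(29.7091°) = 28.745645
C = V + |VC|·bis = (-24.6346,-31.7872)
T_A = V + ((C−V)·d_A)·d_A = V + 24.9671·d_A = (-26.2922,-17.6378)
T_B = V + ((C−V)·d_B)·d_B = V + 24.9671·d_B = (-11.6099,-37.5589)
sweep = 180° − θ = 120.5819°

center=(-24.6346,-31.7872) T_A=(-26.2922,-17.6378) T_B=(-11.6099,-37.5589) sweep=120.5819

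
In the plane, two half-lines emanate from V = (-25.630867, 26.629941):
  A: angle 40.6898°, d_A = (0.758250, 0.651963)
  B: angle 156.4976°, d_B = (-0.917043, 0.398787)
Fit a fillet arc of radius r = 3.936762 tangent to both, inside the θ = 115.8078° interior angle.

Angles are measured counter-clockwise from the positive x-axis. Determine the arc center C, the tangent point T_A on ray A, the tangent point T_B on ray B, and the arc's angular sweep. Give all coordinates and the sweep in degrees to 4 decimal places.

bisector direction at 98.5937° = (-0.149427,0.988773)
center distance |VC| = r/sin(θ/2) = 3.936762/sin(57.9039°) = 4.647022
C = V + |VC|·bis = (-26.3253,31.2248)
T_A = V + ((C−V)·d_A)·d_A = V + 2.4692·d_A = (-23.7586,28.2397)
T_B = V + ((C−V)·d_B)·d_B = V + 2.4692·d_B = (-27.8952,27.6146)
sweep = 180° − θ = 64.1922°

center=(-26.3253,31.2248) T_A=(-23.7586,28.2397) T_B=(-27.8952,27.6146) sweep=64.1922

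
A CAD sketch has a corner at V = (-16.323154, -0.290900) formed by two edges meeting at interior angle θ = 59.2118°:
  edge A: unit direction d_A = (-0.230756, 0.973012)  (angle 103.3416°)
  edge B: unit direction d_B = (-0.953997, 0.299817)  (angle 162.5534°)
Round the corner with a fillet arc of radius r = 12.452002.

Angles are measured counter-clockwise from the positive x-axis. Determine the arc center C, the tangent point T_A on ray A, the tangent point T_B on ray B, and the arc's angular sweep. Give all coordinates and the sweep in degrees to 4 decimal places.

bisector direction at 132.9475° = (-0.681328,0.731978)
center distance |VC| = r/sin(θ/2) = 12.452002/sin(29.6059°) = 25.204880
C = V + |VC|·bis = (-33.4959,18.1585)
T_A = V + ((C−V)·d_A)·d_A = V + 21.9142·d_A = (-21.3800,21.0319)
T_B = V + ((C−V)·d_B)·d_B = V + 21.9142·d_B = (-37.2293,6.2794)
sweep = 180° − θ = 120.7882°

center=(-33.4959,18.1585) T_A=(-21.3800,21.0319) T_B=(-37.2293,6.2794) sweep=120.7882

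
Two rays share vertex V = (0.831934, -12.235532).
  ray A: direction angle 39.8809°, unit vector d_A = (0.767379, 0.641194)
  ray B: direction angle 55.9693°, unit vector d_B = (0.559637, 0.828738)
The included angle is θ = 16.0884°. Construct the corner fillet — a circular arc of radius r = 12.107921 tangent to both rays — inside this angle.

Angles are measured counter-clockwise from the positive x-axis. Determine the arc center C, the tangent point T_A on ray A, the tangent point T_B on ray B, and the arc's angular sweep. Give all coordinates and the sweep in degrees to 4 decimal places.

bisector direction at 47.9251° = (0.670102,0.742269)
center distance |VC| = r/sin(θ/2) = 12.107921/sin(8.0442°) = 86.524094
C = V + |VC|·bis = (58.8119,51.9887)
T_A = V + ((C−V)·d_A)·d_A = V + 85.6727·d_A = (66.5754,42.6973)
T_B = V + ((C−V)·d_B)·d_B = V + 85.6727·d_B = (48.7776,58.7647)
sweep = 180° − θ = 163.9116°

center=(58.8119,51.9887) T_A=(66.5754,42.6973) T_B=(48.7776,58.7647) sweep=163.9116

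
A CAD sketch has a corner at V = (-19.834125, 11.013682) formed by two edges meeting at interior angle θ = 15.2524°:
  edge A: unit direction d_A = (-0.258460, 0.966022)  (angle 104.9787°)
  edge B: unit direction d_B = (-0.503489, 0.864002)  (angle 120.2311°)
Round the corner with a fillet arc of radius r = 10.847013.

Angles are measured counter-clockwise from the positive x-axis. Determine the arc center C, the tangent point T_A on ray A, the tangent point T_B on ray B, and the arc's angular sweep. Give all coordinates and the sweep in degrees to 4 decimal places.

bisector direction at 112.6049° = (-0.384374,0.923177)
center distance |VC| = r/sin(θ/2) = 10.847013/sin(7.6262°) = 81.734932
C = V + |VC|·bis = (-51.2509,86.4695)
T_A = V + ((C−V)·d_A)·d_A = V + 81.0120·d_A = (-40.7725,89.2730)
T_B = V + ((C−V)·d_B)·d_B = V + 81.0120·d_B = (-60.6228,81.0082)
sweep = 180° − θ = 164.7476°

center=(-51.2509,86.4695) T_A=(-40.7725,89.2730) T_B=(-60.6228,81.0082) sweep=164.7476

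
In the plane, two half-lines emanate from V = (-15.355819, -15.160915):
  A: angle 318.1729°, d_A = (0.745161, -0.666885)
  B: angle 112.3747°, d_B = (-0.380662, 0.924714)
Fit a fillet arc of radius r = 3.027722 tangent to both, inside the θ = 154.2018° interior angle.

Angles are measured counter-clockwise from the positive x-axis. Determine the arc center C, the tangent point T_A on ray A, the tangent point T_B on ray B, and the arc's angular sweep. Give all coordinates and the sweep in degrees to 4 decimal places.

center=(-12.8200,-13.3672) T_A=(-14.8391,-15.6233) T_B=(-15.6198,-14.5197) sweep=25.7982

bisector direction at 35.2738° = (0.816402,0.577484)
center distance |VC| = r/sin(θ/2) = 3.027722/sin(77.1009°) = 3.106106
C = V + |VC|·bis = (-12.8200,-13.3672)
T_A = V + ((C−V)·d_A)·d_A = V + 0.6934·d_A = (-14.8391,-15.6233)
T_B = V + ((C−V)·d_B)·d_B = V + 0.6934·d_B = (-15.6198,-14.5197)
sweep = 180° − θ = 25.7982°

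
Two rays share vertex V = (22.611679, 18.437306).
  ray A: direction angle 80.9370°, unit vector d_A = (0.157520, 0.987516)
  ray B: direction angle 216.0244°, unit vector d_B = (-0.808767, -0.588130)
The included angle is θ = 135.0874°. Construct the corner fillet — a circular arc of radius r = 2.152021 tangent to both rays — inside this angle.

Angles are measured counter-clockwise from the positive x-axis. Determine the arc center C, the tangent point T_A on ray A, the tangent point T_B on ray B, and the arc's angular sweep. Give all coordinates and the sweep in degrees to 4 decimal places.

bisector direction at 148.4807° = (-0.852464,0.522786)
center distance |VC| = r/sin(θ/2) = 2.152021/sin(67.5437°) = 2.328596
C = V + |VC|·bis = (20.6266,19.6547)
T_A = V + ((C−V)·d_A)·d_A = V + 0.8895·d_A = (22.7518,19.3157)
T_B = V + ((C−V)·d_B)·d_B = V + 0.8895·d_B = (21.8923,17.9142)
sweep = 180° − θ = 44.9126°

center=(20.6266,19.6547) T_A=(22.7518,19.3157) T_B=(21.8923,17.9142) sweep=44.9126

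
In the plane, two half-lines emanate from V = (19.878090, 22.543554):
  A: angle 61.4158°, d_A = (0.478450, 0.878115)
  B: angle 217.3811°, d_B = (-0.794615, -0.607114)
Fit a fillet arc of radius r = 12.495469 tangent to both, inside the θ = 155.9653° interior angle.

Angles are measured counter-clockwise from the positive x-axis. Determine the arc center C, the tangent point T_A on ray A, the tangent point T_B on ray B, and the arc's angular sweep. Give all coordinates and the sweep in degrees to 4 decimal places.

center=(10.1783,30.8577) T_A=(21.1507,24.8793) T_B=(17.7645,20.9287) sweep=24.0347

bisector direction at 139.3984° = (-0.759254,0.650795)
center distance |VC| = r/sin(θ/2) = 12.495469/sin(77.9827°) = 12.775448
C = V + |VC|·bis = (10.1783,30.8577)
T_A = V + ((C−V)·d_A)·d_A = V + 2.6599·d_A = (21.1507,24.8793)
T_B = V + ((C−V)·d_B)·d_B = V + 2.6599·d_B = (17.7645,20.9287)
sweep = 180° − θ = 24.0347°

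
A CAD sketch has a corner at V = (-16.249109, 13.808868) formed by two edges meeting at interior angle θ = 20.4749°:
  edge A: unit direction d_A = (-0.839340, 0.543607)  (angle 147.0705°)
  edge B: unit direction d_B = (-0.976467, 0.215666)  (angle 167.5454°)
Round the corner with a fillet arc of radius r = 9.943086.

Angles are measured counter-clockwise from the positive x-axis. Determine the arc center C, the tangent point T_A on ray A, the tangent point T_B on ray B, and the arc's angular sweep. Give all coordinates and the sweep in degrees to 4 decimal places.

center=(-67.8640,35.3914) T_A=(-62.4589,43.7371) T_B=(-70.0084,25.6823) sweep=159.5251

bisector direction at 157.3080° = (-0.922592,0.385778)
center distance |VC| = r/sin(θ/2) = 9.943086/sin(10.2375°) = 55.945524
C = V + |VC|·bis = (-67.8640,35.3914)
T_A = V + ((C−V)·d_A)·d_A = V + 55.0549·d_A = (-62.4589,43.7371)
T_B = V + ((C−V)·d_B)·d_B = V + 55.0549·d_B = (-70.0084,25.6823)
sweep = 180° − θ = 159.5251°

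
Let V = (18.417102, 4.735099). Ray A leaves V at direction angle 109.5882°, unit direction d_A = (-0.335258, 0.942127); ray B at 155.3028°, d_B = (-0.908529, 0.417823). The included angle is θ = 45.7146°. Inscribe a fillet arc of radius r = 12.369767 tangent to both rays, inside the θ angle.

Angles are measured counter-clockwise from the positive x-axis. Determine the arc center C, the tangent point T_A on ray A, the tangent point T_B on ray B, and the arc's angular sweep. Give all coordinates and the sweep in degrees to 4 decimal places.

bisector direction at 132.4455° = (-0.674889,0.737920)
center distance |VC| = r/sin(θ/2) = 12.369767/sin(22.8573°) = 31.844950
C = V + |VC|·bis = (-3.0747,28.2341)
T_A = V + ((C−V)·d_A)·d_A = V + 29.3443·d_A = (8.5792,32.3812)
T_B = V + ((C−V)·d_B)·d_B = V + 29.3443·d_B = (-8.2431,16.9958)
sweep = 180° − θ = 134.2854°

center=(-3.0747,28.2341) T_A=(8.5792,32.3812) T_B=(-8.2431,16.9958) sweep=134.2854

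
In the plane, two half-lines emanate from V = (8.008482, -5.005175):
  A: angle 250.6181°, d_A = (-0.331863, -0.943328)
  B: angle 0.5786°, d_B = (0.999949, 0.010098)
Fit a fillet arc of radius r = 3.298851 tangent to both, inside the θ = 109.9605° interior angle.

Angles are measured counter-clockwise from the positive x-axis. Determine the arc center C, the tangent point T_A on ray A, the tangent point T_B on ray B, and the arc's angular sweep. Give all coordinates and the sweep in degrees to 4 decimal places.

center=(10.3533,-8.2805) T_A=(7.2414,-7.1857) T_B=(10.3199,-4.9818) sweep=70.0395

bisector direction at 305.5984° = (0.582100,-0.813118)
center distance |VC| = r/sin(θ/2) = 3.298851/sin(54.9802°) = 4.028126
C = V + |VC|·bis = (10.3533,-8.2805)
T_A = V + ((C−V)·d_A)·d_A = V + 2.3116·d_A = (7.2414,-7.1857)
T_B = V + ((C−V)·d_B)·d_B = V + 2.3116·d_B = (10.3199,-4.9818)
sweep = 180° − θ = 70.0395°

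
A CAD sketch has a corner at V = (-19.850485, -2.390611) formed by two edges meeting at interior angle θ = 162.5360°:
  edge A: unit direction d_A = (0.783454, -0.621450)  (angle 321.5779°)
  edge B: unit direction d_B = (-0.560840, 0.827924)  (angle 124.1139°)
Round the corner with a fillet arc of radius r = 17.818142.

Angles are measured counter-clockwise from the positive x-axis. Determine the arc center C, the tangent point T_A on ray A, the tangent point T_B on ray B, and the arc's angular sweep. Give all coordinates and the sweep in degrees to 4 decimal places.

center=(-6.6333,9.8683) T_A=(-17.7064,-4.0914) T_B=(-21.3854,-0.1248) sweep=17.4640

bisector direction at 42.8459° = (0.733185,0.680029)
center distance |VC| = r/sin(θ/2) = 17.818142/sin(81.2680°) = 18.027089
C = V + |VC|·bis = (-6.6333,9.8683)
T_A = V + ((C−V)·d_A)·d_A = V + 2.7367·d_A = (-17.7064,-4.0914)
T_B = V + ((C−V)·d_B)·d_B = V + 2.7367·d_B = (-21.3854,-0.1248)
sweep = 180° − θ = 17.4640°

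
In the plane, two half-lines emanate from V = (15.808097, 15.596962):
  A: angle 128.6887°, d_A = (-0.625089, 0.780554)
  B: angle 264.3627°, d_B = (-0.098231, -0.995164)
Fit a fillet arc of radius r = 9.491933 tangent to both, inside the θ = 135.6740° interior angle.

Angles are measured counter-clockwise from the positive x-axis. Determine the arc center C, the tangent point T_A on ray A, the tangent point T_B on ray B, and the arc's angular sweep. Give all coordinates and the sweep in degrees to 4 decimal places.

center=(5.9823,12.6816) T_A=(13.3912,18.6149) T_B=(15.4283,11.7492) sweep=44.3260

bisector direction at 196.5257° = (-0.958692,-0.284445)
center distance |VC| = r/sin(θ/2) = 9.491933/sin(67.8370°) = 10.249201
C = V + |VC|·bis = (5.9823,12.6816)
T_A = V + ((C−V)·d_A)·d_A = V + 3.8664·d_A = (13.3912,18.6149)
T_B = V + ((C−V)·d_B)·d_B = V + 3.8664·d_B = (15.4283,11.7492)
sweep = 180° − θ = 44.3260°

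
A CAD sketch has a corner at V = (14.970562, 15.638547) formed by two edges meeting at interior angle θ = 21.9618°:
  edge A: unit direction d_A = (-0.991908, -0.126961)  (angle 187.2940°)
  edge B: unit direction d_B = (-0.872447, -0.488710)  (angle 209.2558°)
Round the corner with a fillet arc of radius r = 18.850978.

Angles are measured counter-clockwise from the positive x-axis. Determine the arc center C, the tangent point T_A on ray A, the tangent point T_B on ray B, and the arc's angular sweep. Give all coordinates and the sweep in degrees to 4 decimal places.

bisector direction at 198.2749° = (-0.949563,-0.313577)
center distance |VC| = r/sin(θ/2) = 18.850978/sin(10.9809°) = 98.964745
C = V + |VC|·bis = (-79.0027,-15.3945)
T_A = V + ((C−V)·d_A)·d_A = V + 97.1528·d_A = (-81.3960,3.3040)
T_B = V + ((C−V)·d_B)·d_B = V + 97.1528·d_B = (-69.7900,-31.8409)
sweep = 180° − θ = 158.0382°

center=(-79.0027,-15.3945) T_A=(-81.3960,3.3040) T_B=(-69.7900,-31.8409) sweep=158.0382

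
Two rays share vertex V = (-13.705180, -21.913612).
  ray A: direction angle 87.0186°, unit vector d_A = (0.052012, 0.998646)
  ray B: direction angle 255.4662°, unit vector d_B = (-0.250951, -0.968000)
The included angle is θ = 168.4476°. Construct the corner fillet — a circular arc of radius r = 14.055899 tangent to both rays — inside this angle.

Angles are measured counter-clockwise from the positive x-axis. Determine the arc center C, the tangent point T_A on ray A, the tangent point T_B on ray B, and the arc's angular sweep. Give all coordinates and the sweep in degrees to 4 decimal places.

bisector direction at 171.2424° = (-0.988341,0.152254)
center distance |VC| = r/sin(θ/2) = 14.055899/sin(84.2238°) = 14.127631
C = V + |VC|·bis = (-27.6681,-19.7626)
T_A = V + ((C−V)·d_A)·d_A = V + 1.4218·d_A = (-13.6312,-20.4937)
T_B = V + ((C−V)·d_B)·d_B = V + 1.4218·d_B = (-14.0620,-23.2900)
sweep = 180° − θ = 11.5524°

center=(-27.6681,-19.7626) T_A=(-13.6312,-20.4937) T_B=(-14.0620,-23.2900) sweep=11.5524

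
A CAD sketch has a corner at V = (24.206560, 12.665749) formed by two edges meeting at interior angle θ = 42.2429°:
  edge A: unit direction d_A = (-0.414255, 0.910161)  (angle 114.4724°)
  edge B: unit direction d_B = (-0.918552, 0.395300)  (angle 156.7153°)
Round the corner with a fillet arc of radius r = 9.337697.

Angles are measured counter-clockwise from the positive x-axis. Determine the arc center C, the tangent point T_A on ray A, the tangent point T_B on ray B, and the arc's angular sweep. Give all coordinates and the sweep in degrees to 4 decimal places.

bisector direction at 135.5939° = (-0.714398,0.699740)
center distance |VC| = r/sin(θ/2) = 9.337697/sin(21.1214°) = 25.913138
C = V + |VC|·bis = (5.6943,30.7982)
T_A = V + ((C−V)·d_A)·d_A = V + 24.1723·d_A = (14.1931,34.6664)
T_B = V + ((C−V)·d_B)·d_B = V + 24.1723·d_B = (2.0031,22.2210)
sweep = 180° − θ = 137.7571°

center=(5.6943,30.7982) T_A=(14.1931,34.6664) T_B=(2.0031,22.2210) sweep=137.7571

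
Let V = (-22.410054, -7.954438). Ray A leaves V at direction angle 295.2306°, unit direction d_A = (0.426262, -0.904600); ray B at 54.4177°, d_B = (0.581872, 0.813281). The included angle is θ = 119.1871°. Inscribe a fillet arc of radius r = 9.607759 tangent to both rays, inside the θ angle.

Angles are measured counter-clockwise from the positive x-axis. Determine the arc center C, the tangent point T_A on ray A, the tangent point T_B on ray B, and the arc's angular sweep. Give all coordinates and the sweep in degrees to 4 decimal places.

bisector direction at 354.8241° = (0.995923,-0.090213)
center distance |VC| = r/sin(θ/2) = 9.607759/sin(59.5936°) = 11.139990
C = V + |VC|·bis = (-11.3155,-8.9594)
T_A = V + ((C−V)·d_A)·d_A = V + 5.6383·d_A = (-20.0067,-13.0548)
T_B = V + ((C−V)·d_B)·d_B = V + 5.6383·d_B = (-19.1293,-3.3689)
sweep = 180° − θ = 60.8129°

center=(-11.3155,-8.9594) T_A=(-20.0067,-13.0548) T_B=(-19.1293,-3.3689) sweep=60.8129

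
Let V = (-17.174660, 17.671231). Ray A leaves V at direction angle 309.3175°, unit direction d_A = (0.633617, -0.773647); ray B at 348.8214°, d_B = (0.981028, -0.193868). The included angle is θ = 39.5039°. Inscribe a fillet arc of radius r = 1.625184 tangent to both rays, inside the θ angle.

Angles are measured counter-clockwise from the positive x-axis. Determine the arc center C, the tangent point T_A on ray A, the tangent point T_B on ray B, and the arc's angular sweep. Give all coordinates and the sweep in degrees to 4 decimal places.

center=(-13.0496,15.1994) T_A=(-14.3069,14.1697) T_B=(-12.7345,16.7938) sweep=140.4961

bisector direction at 329.0695° = (0.857791,-0.513999)
center distance |VC| = r/sin(θ/2) = 1.625184/sin(19.7520°) = 4.808966
C = V + |VC|·bis = (-13.0496,15.1994)
T_A = V + ((C−V)·d_A)·d_A = V + 4.5260·d_A = (-14.3069,14.1697)
T_B = V + ((C−V)·d_B)·d_B = V + 4.5260·d_B = (-12.7345,16.7938)
sweep = 180° − θ = 140.4961°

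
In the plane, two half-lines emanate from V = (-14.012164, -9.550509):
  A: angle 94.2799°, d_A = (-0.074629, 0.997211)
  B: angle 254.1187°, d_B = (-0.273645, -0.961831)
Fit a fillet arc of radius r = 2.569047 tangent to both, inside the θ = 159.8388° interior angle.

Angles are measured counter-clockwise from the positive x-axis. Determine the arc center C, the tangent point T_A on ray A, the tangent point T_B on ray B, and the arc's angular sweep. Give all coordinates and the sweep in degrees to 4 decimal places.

center=(-16.6081,-9.2868) T_A=(-14.0462,-9.0951) T_B=(-14.1371,-9.9898) sweep=20.1612

bisector direction at 174.1993° = (-0.994879,0.101068)
center distance |VC| = r/sin(θ/2) = 2.569047/sin(79.9194°) = 2.609329
C = V + |VC|·bis = (-16.6081,-9.2868)
T_A = V + ((C−V)·d_A)·d_A = V + 0.4567·d_A = (-14.0462,-9.0951)
T_B = V + ((C−V)·d_B)·d_B = V + 0.4567·d_B = (-14.1371,-9.9898)
sweep = 180° − θ = 20.1612°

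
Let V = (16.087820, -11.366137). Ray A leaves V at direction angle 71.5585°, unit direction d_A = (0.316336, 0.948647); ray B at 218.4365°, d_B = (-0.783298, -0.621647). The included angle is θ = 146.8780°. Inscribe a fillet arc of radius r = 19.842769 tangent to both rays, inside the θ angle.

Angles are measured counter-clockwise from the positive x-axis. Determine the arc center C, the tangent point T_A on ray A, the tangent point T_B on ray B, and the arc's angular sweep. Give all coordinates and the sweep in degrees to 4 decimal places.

bisector direction at 144.9975° = (-0.819127,0.573612)
center distance |VC| = r/sin(θ/2) = 19.842769/sin(73.4390°) = 20.701535
C = V + |VC|·bis = (-0.8694,0.5085)
T_A = V + ((C−V)·d_A)·d_A = V + 5.9007·d_A = (17.9544,-5.7685)
T_B = V + ((C−V)·d_B)·d_B = V + 5.9007·d_B = (11.4658,-15.0343)
sweep = 180° − θ = 33.1220°

center=(-0.8694,0.5085) T_A=(17.9544,-5.7685) T_B=(11.4658,-15.0343) sweep=33.1220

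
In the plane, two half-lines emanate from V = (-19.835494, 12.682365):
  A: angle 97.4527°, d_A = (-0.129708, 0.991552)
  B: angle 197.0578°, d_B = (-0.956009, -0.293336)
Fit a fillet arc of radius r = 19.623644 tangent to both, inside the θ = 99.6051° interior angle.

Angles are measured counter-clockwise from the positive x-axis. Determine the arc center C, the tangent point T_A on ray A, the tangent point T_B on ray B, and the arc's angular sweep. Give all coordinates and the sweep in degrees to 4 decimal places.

center=(-41.4441,26.5787) T_A=(-21.9863,29.1241) T_B=(-35.6878,7.8183) sweep=80.3949

bisector direction at 147.2552° = (-0.841089,0.540897)
center distance |VC| = r/sin(θ/2) = 19.623644/sin(49.8025°) = 25.691291
C = V + |VC|·bis = (-41.4441,26.5787)
T_A = V + ((C−V)·d_A)·d_A = V + 16.5818·d_A = (-21.9863,29.1241)
T_B = V + ((C−V)·d_B)·d_B = V + 16.5818·d_B = (-35.6878,7.8183)
sweep = 180° − θ = 80.3949°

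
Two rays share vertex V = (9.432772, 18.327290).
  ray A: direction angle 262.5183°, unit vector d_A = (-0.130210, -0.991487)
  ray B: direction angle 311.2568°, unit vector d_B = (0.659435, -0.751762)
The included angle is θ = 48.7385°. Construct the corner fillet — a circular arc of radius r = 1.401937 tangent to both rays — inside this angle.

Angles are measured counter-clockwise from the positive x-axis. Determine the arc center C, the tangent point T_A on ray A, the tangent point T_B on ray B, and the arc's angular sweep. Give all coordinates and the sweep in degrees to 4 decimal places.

bisector direction at 286.8875° = (0.290494,-0.956877)
center distance |VC| = r/sin(θ/2) = 1.401937/sin(24.3693°) = 3.397683
C = V + |VC|·bis = (10.4198,15.0761)
T_A = V + ((C−V)·d_A)·d_A = V + 3.0950·d_A = (9.0298,15.2587)
T_B = V + ((C−V)·d_B)·d_B = V + 3.0950·d_B = (11.4737,16.0006)
sweep = 180° − θ = 131.2615°

center=(10.4198,15.0761) T_A=(9.0298,15.2587) T_B=(11.4737,16.0006) sweep=131.2615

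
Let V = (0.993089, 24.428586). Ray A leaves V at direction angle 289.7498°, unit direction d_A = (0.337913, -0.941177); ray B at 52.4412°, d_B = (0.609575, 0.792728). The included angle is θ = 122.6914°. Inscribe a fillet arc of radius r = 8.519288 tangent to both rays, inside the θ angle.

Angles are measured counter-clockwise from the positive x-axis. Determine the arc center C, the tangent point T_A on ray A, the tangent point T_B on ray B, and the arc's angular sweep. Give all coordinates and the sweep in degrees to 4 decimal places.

bisector direction at 351.0955° = (0.987948,-0.154788)
center distance |VC| = r/sin(θ/2) = 8.519288/sin(61.3457°) = 9.708270
C = V + |VC|·bis = (10.5844,22.9259)
T_A = V + ((C−V)·d_A)·d_A = V + 4.6553·d_A = (2.5662,20.0471)
T_B = V + ((C−V)·d_B)·d_B = V + 4.6553·d_B = (3.8309,28.1190)
sweep = 180° − θ = 57.3086°

center=(10.5844,22.9259) T_A=(2.5662,20.0471) T_B=(3.8309,28.1190) sweep=57.3086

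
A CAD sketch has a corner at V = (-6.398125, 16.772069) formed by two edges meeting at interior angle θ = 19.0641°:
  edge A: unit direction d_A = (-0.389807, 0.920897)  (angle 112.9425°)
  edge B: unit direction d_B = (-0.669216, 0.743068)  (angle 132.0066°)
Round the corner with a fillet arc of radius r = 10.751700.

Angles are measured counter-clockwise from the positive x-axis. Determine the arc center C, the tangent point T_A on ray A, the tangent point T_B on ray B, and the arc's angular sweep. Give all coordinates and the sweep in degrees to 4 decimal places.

bisector direction at 122.4745° = (-0.536925,0.843630)
center distance |VC| = r/sin(θ/2) = 10.751700/sin(9.5320°) = 64.926004
C = V + |VC|·bis = (-41.2585,71.5456)
T_A = V + ((C−V)·d_A)·d_A = V + 64.0296·d_A = (-31.3573,75.7367)
T_B = V + ((C−V)·d_B)·d_B = V + 64.0296·d_B = (-49.2478,64.3504)
sweep = 180° − θ = 160.9359°

center=(-41.2585,71.5456) T_A=(-31.3573,75.7367) T_B=(-49.2478,64.3504) sweep=160.9359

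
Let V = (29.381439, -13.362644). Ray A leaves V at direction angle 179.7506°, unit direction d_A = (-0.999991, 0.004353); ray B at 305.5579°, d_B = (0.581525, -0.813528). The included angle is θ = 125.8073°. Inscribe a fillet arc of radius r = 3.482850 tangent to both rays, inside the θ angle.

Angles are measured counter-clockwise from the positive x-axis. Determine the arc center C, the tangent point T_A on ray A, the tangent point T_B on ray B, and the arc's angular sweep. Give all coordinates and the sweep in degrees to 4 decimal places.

center=(27.5843,-16.8377) T_A=(27.5995,-13.3549) T_B=(30.4177,-14.8123) sweep=54.1927

bisector direction at 242.6542° = (-0.459359,-0.888251)
center distance |VC| = r/sin(θ/2) = 3.482850/sin(62.9036°) = 3.912252
C = V + |VC|·bis = (27.5843,-16.8377)
T_A = V + ((C−V)·d_A)·d_A = V + 1.7820·d_A = (27.5995,-13.3549)
T_B = V + ((C−V)·d_B)·d_B = V + 1.7820·d_B = (30.4177,-14.8123)
sweep = 180° − θ = 54.1927°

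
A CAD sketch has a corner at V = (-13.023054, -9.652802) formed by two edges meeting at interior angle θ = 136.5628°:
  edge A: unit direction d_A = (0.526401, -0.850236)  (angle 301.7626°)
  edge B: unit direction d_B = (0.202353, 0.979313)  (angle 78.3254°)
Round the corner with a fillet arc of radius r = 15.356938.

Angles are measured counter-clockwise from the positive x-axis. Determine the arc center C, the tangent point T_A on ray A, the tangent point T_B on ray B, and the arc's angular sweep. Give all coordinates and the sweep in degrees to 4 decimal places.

bisector direction at 10.0440° = (0.984674,0.174404)
center distance |VC| = r/sin(θ/2) = 15.356938/sin(68.2814°) = 16.530389
C = V + |VC|·bis = (3.2540,-6.7698)
T_A = V + ((C−V)·d_A)·d_A = V + 6.1170·d_A = (-9.8030,-14.8537)
T_B = V + ((C−V)·d_B)·d_B = V + 6.1170·d_B = (-11.7853,-3.6623)
sweep = 180° − θ = 43.4372°

center=(3.2540,-6.7698) T_A=(-9.8030,-14.8537) T_B=(-11.7853,-3.6623) sweep=43.4372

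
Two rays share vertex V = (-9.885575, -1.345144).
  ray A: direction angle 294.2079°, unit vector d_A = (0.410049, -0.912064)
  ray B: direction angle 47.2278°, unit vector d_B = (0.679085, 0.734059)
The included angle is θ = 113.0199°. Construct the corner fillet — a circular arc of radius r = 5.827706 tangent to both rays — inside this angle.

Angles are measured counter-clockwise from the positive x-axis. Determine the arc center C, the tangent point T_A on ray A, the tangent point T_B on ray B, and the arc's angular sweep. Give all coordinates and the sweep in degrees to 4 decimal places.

center=(-2.9893,-2.4723) T_A=(-8.3045,-4.8619) T_B=(-7.2671,1.4853) sweep=66.9801

bisector direction at 350.7178° = (0.986906,-0.161296)
center distance |VC| = r/sin(θ/2) = 5.827706/sin(56.5100°) = 6.987811
C = V + |VC|·bis = (-2.9893,-2.4723)
T_A = V + ((C−V)·d_A)·d_A = V + 3.8558·d_A = (-8.3045,-4.8619)
T_B = V + ((C−V)·d_B)·d_B = V + 3.8558·d_B = (-7.2671,1.4853)
sweep = 180° − θ = 66.9801°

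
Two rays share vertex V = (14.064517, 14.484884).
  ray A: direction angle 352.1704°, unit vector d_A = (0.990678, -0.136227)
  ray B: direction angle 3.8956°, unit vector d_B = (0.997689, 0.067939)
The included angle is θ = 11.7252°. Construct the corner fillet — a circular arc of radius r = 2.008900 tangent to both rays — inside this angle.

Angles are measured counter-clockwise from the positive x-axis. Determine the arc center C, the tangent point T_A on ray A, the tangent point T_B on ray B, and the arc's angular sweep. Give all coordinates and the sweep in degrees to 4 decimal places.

bisector direction at 358.0330° = (0.999411,-0.034324)
center distance |VC| = r/sin(θ/2) = 2.008900/sin(5.8626°) = 19.667483
C = V + |VC|·bis = (33.7204,13.8098)
T_A = V + ((C−V)·d_A)·d_A = V + 19.5646·d_A = (33.4467,11.8196)
T_B = V + ((C−V)·d_B)·d_B = V + 19.5646·d_B = (33.5839,15.8141)
sweep = 180° − θ = 168.2748°

center=(33.7204,13.8098) T_A=(33.4467,11.8196) T_B=(33.5839,15.8141) sweep=168.2748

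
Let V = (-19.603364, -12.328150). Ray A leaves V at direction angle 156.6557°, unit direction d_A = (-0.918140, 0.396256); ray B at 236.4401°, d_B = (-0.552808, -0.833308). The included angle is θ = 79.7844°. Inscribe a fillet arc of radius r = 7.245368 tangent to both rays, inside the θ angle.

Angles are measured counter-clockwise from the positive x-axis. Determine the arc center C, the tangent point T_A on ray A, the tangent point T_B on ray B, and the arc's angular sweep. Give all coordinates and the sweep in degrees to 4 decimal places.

center=(-30.4326,-15.5458) T_A=(-27.5616,-8.8935) T_B=(-24.3950,-19.5511) sweep=100.2156

bisector direction at 196.5479° = (-0.958582,-0.284817)
center distance |VC| = r/sin(θ/2) = 7.245368/sin(39.8922°) = 11.297143
C = V + |VC|·bis = (-30.4326,-15.5458)
T_A = V + ((C−V)·d_A)·d_A = V + 8.6678·d_A = (-27.5616,-8.8935)
T_B = V + ((C−V)·d_B)·d_B = V + 8.6678·d_B = (-24.3950,-19.5511)
sweep = 180° − θ = 100.2156°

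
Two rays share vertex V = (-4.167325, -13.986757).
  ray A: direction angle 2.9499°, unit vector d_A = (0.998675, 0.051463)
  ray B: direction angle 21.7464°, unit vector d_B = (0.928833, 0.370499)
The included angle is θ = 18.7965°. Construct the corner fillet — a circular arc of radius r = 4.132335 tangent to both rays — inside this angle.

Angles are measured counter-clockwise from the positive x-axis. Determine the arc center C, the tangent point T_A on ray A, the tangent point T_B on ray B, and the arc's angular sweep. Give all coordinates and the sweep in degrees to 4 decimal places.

center=(20.5531,-8.5751) T_A=(20.7657,-12.7019) T_B=(19.0220,-4.7368) sweep=161.2035

bisector direction at 12.3482° = (0.976866,0.213851)
center distance |VC| = r/sin(θ/2) = 4.132335/sin(9.3983°) = 25.305821
C = V + |VC|·bis = (20.5531,-8.5751)
T_A = V + ((C−V)·d_A)·d_A = V + 24.9661·d_A = (20.7657,-12.7019)
T_B = V + ((C−V)·d_B)·d_B = V + 24.9661·d_B = (19.0220,-4.7368)
sweep = 180° − θ = 161.2035°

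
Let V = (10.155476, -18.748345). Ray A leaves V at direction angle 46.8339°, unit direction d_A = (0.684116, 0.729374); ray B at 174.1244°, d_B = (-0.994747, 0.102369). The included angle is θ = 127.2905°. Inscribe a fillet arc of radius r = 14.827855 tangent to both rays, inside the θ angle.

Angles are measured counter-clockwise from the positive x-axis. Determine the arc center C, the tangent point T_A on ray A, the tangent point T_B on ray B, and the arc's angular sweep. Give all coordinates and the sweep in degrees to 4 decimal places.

bisector direction at 110.4791° = (-0.349867,0.936800)
center distance |VC| = r/sin(θ/2) = 14.827855/sin(63.6452°) = 16.547789
C = V + |VC|·bis = (4.3660,-3.2464)
T_A = V + ((C−V)·d_A)·d_A = V + 7.3460·d_A = (15.1810,-13.3904)
T_B = V + ((C−V)·d_B)·d_B = V + 7.3460·d_B = (2.8480,-17.9963)
sweep = 180° − θ = 52.7095°

center=(4.3660,-3.2464) T_A=(15.1810,-13.3904) T_B=(2.8480,-17.9963) sweep=52.7095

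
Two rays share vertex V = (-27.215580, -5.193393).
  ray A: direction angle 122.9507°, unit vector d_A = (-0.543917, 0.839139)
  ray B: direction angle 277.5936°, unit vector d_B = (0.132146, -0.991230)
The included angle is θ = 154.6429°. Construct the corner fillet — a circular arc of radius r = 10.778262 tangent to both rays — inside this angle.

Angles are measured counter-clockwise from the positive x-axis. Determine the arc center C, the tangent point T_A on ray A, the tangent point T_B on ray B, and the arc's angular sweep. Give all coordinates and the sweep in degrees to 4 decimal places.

bisector direction at 200.2722° = (-0.938057,-0.346480)
center distance |VC| = r/sin(θ/2) = 10.778262/sin(77.3214°) = 11.047639
C = V + |VC|·bis = (-37.5789,-9.0212)
T_A = V + ((C−V)·d_A)·d_A = V + 2.4247·d_A = (-28.5344,-3.1587)
T_B = V + ((C−V)·d_B)·d_B = V + 2.4247·d_B = (-26.8952,-7.5969)
sweep = 180° − θ = 25.3571°

center=(-37.5789,-9.0212) T_A=(-28.5344,-3.1587) T_B=(-26.8952,-7.5969) sweep=25.3571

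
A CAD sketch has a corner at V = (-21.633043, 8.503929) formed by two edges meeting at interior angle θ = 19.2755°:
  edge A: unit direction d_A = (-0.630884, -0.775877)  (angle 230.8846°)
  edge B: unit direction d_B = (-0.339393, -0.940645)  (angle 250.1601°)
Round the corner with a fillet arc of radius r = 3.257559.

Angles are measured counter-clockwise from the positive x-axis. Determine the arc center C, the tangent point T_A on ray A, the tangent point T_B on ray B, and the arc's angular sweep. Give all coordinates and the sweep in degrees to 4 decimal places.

center=(-31.2078,-8.4348) T_A=(-33.7353,-6.3797) T_B=(-28.1436,-9.5404) sweep=160.7245

bisector direction at 240.5224° = (-0.492084,-0.870548)
center distance |VC| = r/sin(θ/2) = 3.257559/sin(9.6378°) = 19.457599
C = V + |VC|·bis = (-31.2078,-8.4348)
T_A = V + ((C−V)·d_A)·d_A = V + 19.1830·d_A = (-33.7353,-6.3797)
T_B = V + ((C−V)·d_B)·d_B = V + 19.1830·d_B = (-28.1436,-9.5404)
sweep = 180° − θ = 160.7245°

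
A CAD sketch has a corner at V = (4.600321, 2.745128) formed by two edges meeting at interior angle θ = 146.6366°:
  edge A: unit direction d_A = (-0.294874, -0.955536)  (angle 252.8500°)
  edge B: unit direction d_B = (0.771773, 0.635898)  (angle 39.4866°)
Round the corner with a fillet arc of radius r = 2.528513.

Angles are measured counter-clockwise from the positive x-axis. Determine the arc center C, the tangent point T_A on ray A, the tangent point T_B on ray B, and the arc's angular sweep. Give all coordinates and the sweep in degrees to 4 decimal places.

bisector direction at 326.1683° = (0.830677,-0.556755)
center distance |VC| = r/sin(θ/2) = 2.528513/sin(73.3183°) = 2.639603
C = V + |VC|·bis = (6.7930,1.2755)
T_A = V + ((C−V)·d_A)·d_A = V + 0.7577·d_A = (4.3769,2.0211)
T_B = V + ((C−V)·d_B)·d_B = V + 0.7577·d_B = (5.1851,3.2270)
sweep = 180° − θ = 33.3634°

center=(6.7930,1.2755) T_A=(4.3769,2.0211) T_B=(5.1851,3.2270) sweep=33.3634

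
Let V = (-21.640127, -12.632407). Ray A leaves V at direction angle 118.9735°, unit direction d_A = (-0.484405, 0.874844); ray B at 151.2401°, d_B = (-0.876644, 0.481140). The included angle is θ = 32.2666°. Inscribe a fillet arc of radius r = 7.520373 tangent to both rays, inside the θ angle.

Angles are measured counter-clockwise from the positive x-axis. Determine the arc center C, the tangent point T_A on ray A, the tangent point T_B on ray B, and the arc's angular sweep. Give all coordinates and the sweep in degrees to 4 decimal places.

center=(-40.8129,6.4691) T_A=(-34.2338,10.1120) T_B=(-44.4313,-0.1236) sweep=147.7334

bisector direction at 135.1068° = (-0.708424,0.705787)
center distance |VC| = r/sin(θ/2) = 7.520373/sin(16.1333°) = 27.064065
C = V + |VC|·bis = (-40.8129,6.4691)
T_A = V + ((C−V)·d_A)·d_A = V + 25.9982·d_A = (-34.2338,10.1120)
T_B = V + ((C−V)·d_B)·d_B = V + 25.9982·d_B = (-44.4313,-0.1236)
sweep = 180° − θ = 147.7334°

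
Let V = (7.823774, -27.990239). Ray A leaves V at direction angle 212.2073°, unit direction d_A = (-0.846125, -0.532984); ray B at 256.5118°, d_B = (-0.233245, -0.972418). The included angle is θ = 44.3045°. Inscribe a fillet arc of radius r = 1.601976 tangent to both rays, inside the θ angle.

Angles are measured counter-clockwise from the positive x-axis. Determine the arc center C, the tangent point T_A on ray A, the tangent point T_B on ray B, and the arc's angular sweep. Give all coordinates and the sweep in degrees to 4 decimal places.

center=(5.3482,-31.4429) T_A=(4.4944,-30.0875) T_B=(6.9060,-31.8166) sweep=135.6955

bisector direction at 234.3596° = (-0.582697,-0.812690)
center distance |VC| = r/sin(θ/2) = 1.601976/sin(22.1522°) = 4.248495
C = V + |VC|·bis = (5.3482,-31.4429)
T_A = V + ((C−V)·d_A)·d_A = V + 3.9349·d_A = (4.4944,-30.0875)
T_B = V + ((C−V)·d_B)·d_B = V + 3.9349·d_B = (6.9060,-31.8166)
sweep = 180° − θ = 135.6955°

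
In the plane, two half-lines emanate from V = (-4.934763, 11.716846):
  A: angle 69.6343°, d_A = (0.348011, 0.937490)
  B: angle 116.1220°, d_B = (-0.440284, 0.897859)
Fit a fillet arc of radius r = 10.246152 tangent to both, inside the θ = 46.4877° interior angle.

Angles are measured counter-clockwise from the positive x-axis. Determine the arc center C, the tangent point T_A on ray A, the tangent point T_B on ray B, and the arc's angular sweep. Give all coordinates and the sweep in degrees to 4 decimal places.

center=(-6.2384,37.6470) T_A=(3.3673,34.0813) T_B=(-15.4380,33.1358) sweep=133.5123

bisector direction at 92.8782° = (-0.050212,0.998739)
center distance |VC| = r/sin(θ/2) = 10.246152/sin(23.2438°) = 25.962944
C = V + |VC|·bis = (-6.2384,37.6470)
T_A = V + ((C−V)·d_A)·d_A = V + 23.8556·d_A = (3.3673,34.0813)
T_B = V + ((C−V)·d_B)·d_B = V + 23.8556·d_B = (-15.4380,33.1358)
sweep = 180° − θ = 133.5123°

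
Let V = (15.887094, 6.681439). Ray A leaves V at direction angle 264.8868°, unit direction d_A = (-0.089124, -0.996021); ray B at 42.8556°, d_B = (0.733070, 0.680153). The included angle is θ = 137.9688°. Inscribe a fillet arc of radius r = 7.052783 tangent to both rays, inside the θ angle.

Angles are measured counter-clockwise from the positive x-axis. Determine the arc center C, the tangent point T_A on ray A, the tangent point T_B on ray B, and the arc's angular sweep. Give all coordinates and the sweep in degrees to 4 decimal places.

bisector direction at 333.8712° = (0.897806,-0.440391)
center distance |VC| = r/sin(θ/2) = 7.052783/sin(68.9844°) = 7.555343
C = V + |VC|·bis = (22.6703,3.3541)
T_A = V + ((C−V)·d_A)·d_A = V + 2.7095·d_A = (15.6456,3.9827)
T_B = V + ((C−V)·d_B)·d_B = V + 2.7095·d_B = (17.8734,8.5243)
sweep = 180° − θ = 42.0312°

center=(22.6703,3.3541) T_A=(15.6456,3.9827) T_B=(17.8734,8.5243) sweep=42.0312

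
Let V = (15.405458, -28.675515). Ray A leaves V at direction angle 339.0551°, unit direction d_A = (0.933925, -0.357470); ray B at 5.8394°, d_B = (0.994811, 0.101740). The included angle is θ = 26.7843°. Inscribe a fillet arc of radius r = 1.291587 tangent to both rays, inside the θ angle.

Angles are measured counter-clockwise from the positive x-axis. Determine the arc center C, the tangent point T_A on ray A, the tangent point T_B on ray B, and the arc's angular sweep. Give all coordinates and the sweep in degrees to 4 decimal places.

center=(20.9335,-29.4085) T_A=(20.4718,-30.6147) T_B=(20.8021,-28.1236) sweep=153.2157

bisector direction at 352.4472° = (0.991324,-0.131439)
center distance |VC| = r/sin(θ/2) = 1.291587/sin(13.3922°) = 5.576448
C = V + |VC|·bis = (20.9335,-29.4085)
T_A = V + ((C−V)·d_A)·d_A = V + 5.4248·d_A = (20.4718,-30.6147)
T_B = V + ((C−V)·d_B)·d_B = V + 5.4248·d_B = (20.8021,-28.1236)
sweep = 180° − θ = 153.2157°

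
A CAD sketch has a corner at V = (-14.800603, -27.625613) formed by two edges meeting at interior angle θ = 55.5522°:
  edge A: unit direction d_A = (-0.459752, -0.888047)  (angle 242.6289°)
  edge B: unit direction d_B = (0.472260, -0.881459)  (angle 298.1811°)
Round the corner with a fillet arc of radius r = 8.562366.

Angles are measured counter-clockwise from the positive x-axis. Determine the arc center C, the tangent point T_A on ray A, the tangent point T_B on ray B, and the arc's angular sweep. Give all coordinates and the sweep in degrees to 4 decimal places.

bisector direction at 270.4050° = (0.007069,-0.999975)
center distance |VC| = r/sin(θ/2) = 8.562366/sin(27.7761°) = 18.373482
C = V + |VC|·bis = (-14.6707,-45.9986)
T_A = V + ((C−V)·d_A)·d_A = V + 16.2564·d_A = (-22.2745,-42.0621)
T_B = V + ((C−V)·d_B)·d_B = V + 16.2564·d_B = (-7.1234,-41.9550)
sweep = 180° − θ = 124.4478°

center=(-14.6707,-45.9986) T_A=(-22.2745,-42.0621) T_B=(-7.1234,-41.9550) sweep=124.4478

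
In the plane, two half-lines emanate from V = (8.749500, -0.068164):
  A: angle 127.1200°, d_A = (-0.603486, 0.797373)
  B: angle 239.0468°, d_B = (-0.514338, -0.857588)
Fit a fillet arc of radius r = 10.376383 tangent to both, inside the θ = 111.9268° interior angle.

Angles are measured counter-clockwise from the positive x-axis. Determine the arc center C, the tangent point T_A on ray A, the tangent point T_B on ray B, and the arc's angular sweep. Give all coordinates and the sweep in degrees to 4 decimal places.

bisector direction at 183.0834° = (-0.998552,-0.053790)
center distance |VC| = r/sin(θ/2) = 10.376383/sin(55.9634°) = 12.521577
C = V + |VC|·bis = (-3.7539,-0.7417)
T_A = V + ((C−V)·d_A)·d_A = V + 7.0086·d_A = (4.5199,5.5203)
T_B = V + ((C−V)·d_B)·d_B = V + 7.0086·d_B = (5.1447,-6.0787)
sweep = 180° − θ = 68.0732°

center=(-3.7539,-0.7417) T_A=(4.5199,5.5203) T_B=(5.1447,-6.0787) sweep=68.0732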